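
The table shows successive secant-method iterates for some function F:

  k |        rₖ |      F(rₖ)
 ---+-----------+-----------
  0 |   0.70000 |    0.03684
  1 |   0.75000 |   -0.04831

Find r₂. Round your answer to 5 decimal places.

0.72163

r₂ = 0.75000 − (-0.04831)·(0.75000 − 0.70000) / (-0.04831 − 0.03684)
   = 0.75000 − (-0.0024155)/(-0.0851500) = 0.7216324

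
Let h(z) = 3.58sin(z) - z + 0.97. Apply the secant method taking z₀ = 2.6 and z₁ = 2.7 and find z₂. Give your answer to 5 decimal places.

h(2.6) = 0.2154949, h(2.7) = -0.1999800
z₂ = 2.7000000 − (-0.1999800)·(2.7000000 − 2.6000000) / (-0.1999800 − 0.2154949) = 2.7000000 − (-0.0199980)/(-0.4154749) = 2.6518671

2.65187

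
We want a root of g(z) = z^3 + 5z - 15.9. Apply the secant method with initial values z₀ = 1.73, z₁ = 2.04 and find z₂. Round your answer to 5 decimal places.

g(1.73) = -2.0722830, g(2.04) = 2.7896640
z₂ = 2.0400000 − 2.7896640·(2.0400000 − 1.7300000) / (2.7896640 − (-2.0722830)) = 2.0400000 − (0.8647958)/(4.8619470) = 1.8621297

1.86213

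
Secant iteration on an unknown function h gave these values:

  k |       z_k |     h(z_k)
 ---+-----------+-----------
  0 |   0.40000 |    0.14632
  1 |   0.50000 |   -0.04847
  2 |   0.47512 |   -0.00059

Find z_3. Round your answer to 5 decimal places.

z_3 = 0.47512 − (-0.00059)·(0.47512 − 0.50000) / (-0.00059 − (-0.04847))
   = 0.47512 − (0.0000147)/(0.0478800) = 0.4748134

0.47481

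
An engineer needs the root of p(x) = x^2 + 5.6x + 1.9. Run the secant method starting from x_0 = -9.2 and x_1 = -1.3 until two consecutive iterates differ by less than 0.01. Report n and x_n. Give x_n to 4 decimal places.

n = 7, x_n = -0.3628

p(-9.2) = 35.020000, p(-1.3) = -3.690000
x_2 = -1.300000 − (-3.690000)·(7.900000)/(-38.710000) = -2.053061;  |Δ| = 0.753061
p(-2.053061) = -5.382082
x_3 = -2.053061 − (-5.382082)·(-0.753061)/(-1.692082) = 0.342234;  |Δ| = 2.395296
p(0.342234) = 3.933637
x_4 = 0.342234 − 3.933637·(2.395296)/(9.315719) = -0.669198;  |Δ| = 1.011433
p(-0.669198) = -1.399684
x_5 = -0.669198 − (-1.399684)·(-1.011433)/(-5.333321) = -0.403757;  |Δ| = 0.265442
p(-0.403757) = -0.198017
x_6 = -0.403757 − (-0.198017)·(0.265442)/(1.201667) = -0.360016;  |Δ| = 0.043741
p(-0.360016) = 0.013524
x_7 = -0.360016 − 0.013524·(0.043741)/(0.211541) = -0.362812;  |Δ| = 0.002796
|x_7 − x_6| = 0.002796 < 0.01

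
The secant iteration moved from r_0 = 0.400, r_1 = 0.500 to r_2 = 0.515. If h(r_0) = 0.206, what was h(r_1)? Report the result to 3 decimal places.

The secant line through (0.400, 0.206) and (0.500, h(r_1)) crosses zero at r_2 = 0.515.
So (0.400, 0.206), (0.500, h(r_1)), (0.515, 0) are collinear:
h(r_1) = 0.206 · (0.500 − 0.515) / (0.400 − 0.515) = 0.206 · (-0.01500)/(-0.11500) = 0.02687

0.027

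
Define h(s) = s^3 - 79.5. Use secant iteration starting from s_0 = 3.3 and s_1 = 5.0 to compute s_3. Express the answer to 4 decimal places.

4.2746

h(3.3) = -43.563000, h(5.0) = 45.500000
s_2 = 5.000000 − 45.500000·(5.000000 − 3.300000) / (45.500000 − (-43.563000)) = 5.000000 − (77.350000)/(89.063000) = 4.131514
h(4.131514) = -8.977520
s_3 = 4.131514 − (-8.977520)·(4.131514 − 5.000000) / (-8.977520 − 45.500000) = 4.131514 − (7.796854)/(-54.477520) = 4.274634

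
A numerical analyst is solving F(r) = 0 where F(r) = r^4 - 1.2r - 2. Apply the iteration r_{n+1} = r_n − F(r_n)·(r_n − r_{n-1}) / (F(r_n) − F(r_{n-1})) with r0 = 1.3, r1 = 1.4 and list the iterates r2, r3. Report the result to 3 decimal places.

1.381, 1.383

F(1.3) = -0.70390, F(1.4) = 0.16160
r2 = 1.40000 − 0.16160·(1.40000 − 1.30000) / (0.16160 − (-0.70390)) = 1.40000 − (0.01616)/(0.86550) = 1.38133
F(1.38133) = -0.01687
r3 = 1.38133 − (-0.01687)·(1.38133 − 1.40000) / (-0.01687 − 0.16160) = 1.38133 − (0.00031)/(-0.17847) = 1.38309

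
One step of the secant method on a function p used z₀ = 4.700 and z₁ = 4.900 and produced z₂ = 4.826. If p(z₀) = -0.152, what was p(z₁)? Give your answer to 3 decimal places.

The secant line through (4.700, -0.152) and (4.900, p(z₁)) crosses zero at z₂ = 4.826.
So (4.700, -0.152), (4.900, p(z₁)), (4.826, 0) are collinear:
p(z₁) = -0.152 · (4.900 − 4.826) / (4.700 − 4.826) = -0.152 · (0.07400)/(-0.12600) = 0.08927

0.089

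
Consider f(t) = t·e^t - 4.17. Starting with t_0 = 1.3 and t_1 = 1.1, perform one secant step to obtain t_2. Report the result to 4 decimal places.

f(1.3) = 0.600086, f(1.1) = -0.865417
t_2 = 1.100000 − (-0.865417)·(1.100000 − 1.300000) / (-0.865417 − 0.600086) = 1.100000 − (0.173083)/(-1.465503) = 1.218105

1.2181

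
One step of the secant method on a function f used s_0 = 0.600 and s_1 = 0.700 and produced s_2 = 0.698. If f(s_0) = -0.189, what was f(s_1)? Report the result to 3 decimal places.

0.004

The secant line through (0.600, -0.189) and (0.700, f(s_1)) crosses zero at s_2 = 0.698.
So (0.600, -0.189), (0.700, f(s_1)), (0.698, 0) are collinear:
f(s_1) = -0.189 · (0.700 − 0.698) / (0.600 − 0.698) = -0.189 · (0.00200)/(-0.09800) = 0.00386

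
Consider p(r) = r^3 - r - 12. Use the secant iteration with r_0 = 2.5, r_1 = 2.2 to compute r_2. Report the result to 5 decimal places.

p(2.5) = 1.1250000, p(2.2) = -3.5520000
r_2 = 2.2000000 − (-3.5520000)·(2.2000000 − 2.5000000) / (-3.5520000 − 1.1250000) = 2.2000000 − (1.0656000)/(-4.6770000) = 2.4278384

2.42784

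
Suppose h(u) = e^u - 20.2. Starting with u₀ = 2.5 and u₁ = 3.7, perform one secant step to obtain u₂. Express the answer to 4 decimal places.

2.8404

h(2.5) = -8.017506, h(3.7) = 20.247304
u₂ = 3.700000 − 20.247304·(3.700000 − 2.500000) / (20.247304 − (-8.017506)) = 3.700000 − (24.296765)/(28.264810) = 2.840388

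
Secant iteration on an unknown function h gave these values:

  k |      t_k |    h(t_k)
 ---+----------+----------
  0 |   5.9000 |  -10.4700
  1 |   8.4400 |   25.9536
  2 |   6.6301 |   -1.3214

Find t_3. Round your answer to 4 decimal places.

6.7178

t_3 = 6.6301 − (-1.3214)·(6.6301 − 8.4400) / (-1.3214 − 25.9536)
   = 6.6301 − (2.391602)/(-27.275000) = 6.717785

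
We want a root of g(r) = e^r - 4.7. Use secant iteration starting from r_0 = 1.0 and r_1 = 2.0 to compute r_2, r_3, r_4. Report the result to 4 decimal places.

1.4243, 1.5213, 1.5492

g(1.0) = -1.981718, g(2.0) = 2.689056
r_2 = 2.000000 − 2.689056·(2.000000 − 1.000000) / (2.689056 − (-1.981718)) = 2.000000 − (2.689056)/(4.670774) = 1.424280
g(1.424280) = -0.545133
r_3 = 1.424280 − (-0.545133)·(1.424280 − 2.000000) / (-0.545133 − 2.689056) = 1.424280 − (0.313844)/(-3.234189) = 1.521320
g(1.521320) = -0.121736
r_4 = 1.521320 − (-0.121736)·(1.521320 − 1.424280) / (-0.121736 − (-0.545133)) = 1.521320 − (-0.011813)/(0.423397) = 1.549221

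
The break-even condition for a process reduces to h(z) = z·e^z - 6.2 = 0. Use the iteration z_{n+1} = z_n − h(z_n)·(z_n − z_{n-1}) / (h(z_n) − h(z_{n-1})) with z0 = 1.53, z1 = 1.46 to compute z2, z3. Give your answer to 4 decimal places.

h(1.53) = 0.865811, h(1.46) = 0.086701
z2 = 1.460000 − 0.086701·(1.460000 − 1.530000) / (0.086701 − 0.865811) = 1.460000 − (-0.006069)/(-0.779110) = 1.452210
h(1.452210) = 0.004637
z3 = 1.452210 − 0.004637·(1.452210 − 1.460000) / (0.004637 − 0.086701) = 1.452210 − (-0.000036)/(-0.082064) = 1.451770

1.4522, 1.4518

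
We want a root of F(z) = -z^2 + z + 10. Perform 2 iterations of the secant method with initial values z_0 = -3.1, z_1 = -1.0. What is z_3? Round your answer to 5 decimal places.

F(-3.1) = -2.7100000, F(-1.0) = 8.0000000
z_2 = -1.0000000 − 8.0000000·(-1.0000000 − (-3.1000000)) / (8.0000000 − (-2.7100000)) = -1.0000000 − (16.8000000)/(10.7100000) = -2.5686275
F(-2.5686275) = 0.8335256
z_3 = -2.5686275 − 0.8335256·(-2.5686275 − (-1.0000000)) / (0.8335256 − 8.0000000) = -2.5686275 − (-1.3074911)/(-7.1664744) = -2.7510730

-2.75107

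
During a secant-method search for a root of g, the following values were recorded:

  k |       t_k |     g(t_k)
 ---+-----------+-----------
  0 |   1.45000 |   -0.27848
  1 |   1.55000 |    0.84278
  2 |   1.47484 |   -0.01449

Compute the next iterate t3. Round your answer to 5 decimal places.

t3 = 1.47484 − (-0.01449)·(1.47484 − 1.55000) / (-0.01449 − 0.84278)
   = 1.47484 − (0.0010891)/(-0.8572700) = 1.4761104

1.47611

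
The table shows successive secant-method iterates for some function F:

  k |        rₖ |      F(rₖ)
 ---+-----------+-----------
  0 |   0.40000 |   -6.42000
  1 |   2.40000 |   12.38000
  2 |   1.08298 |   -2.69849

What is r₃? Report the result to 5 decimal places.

1.31868

r₃ = 1.08298 − (-2.69849)·(1.08298 − 2.40000) / (-2.69849 − 12.38000)
   = 1.08298 − (3.5539653)/(-15.0784900) = 1.3186777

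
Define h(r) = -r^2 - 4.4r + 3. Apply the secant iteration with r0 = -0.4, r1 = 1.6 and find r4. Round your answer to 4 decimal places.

0.6009

h(-0.4) = 4.600000, h(1.6) = -6.600000
r2 = 1.600000 − (-6.600000)·(1.600000 − (-0.400000)) / (-6.600000 − 4.600000) = 1.600000 − (-13.200000)/(-11.200000) = 0.421429
h(0.421429) = 0.968112
r3 = 0.421429 − 0.968112·(0.421429 − 1.600000) / (0.968112 − (-6.600000)) = 0.421429 − (-1.140989)/(7.568112) = 0.572191
h(0.572191) = 0.154955
r4 = 0.572191 − 0.154955·(0.572191 − 0.421429) / (0.154955 − 0.968112) = 0.572191 − (0.023361)/(-0.813157) = 0.600921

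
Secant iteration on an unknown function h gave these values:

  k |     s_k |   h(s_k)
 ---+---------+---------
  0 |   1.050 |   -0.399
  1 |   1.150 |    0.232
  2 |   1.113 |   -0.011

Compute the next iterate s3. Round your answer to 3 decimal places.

s3 = 1.113 − (-0.011)·(1.113 − 1.150) / (-0.011 − 0.232)
   = 1.113 − (0.00041)/(-0.24300) = 1.11467

1.115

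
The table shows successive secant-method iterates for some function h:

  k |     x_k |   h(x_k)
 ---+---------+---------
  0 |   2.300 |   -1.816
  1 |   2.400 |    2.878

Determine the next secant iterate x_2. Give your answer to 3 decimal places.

x_2 = 2.400 − 2.878·(2.400 − 2.300) / (2.878 − (-1.816))
   = 2.400 − (0.28780)/(4.69400) = 2.33869

2.339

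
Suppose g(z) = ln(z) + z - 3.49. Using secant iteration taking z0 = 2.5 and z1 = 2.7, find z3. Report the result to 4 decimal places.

2.5528

g(2.5) = -0.073709, g(2.7) = 0.203252
z2 = 2.700000 − 0.203252·(2.700000 − 2.500000) / (0.203252 − (-0.073709)) = 2.700000 − (0.040650)/(0.276961) = 2.553227
g(2.553227) = 0.000585
z3 = 2.553227 − 0.000585·(2.553227 − 2.700000) / (0.000585 − 0.203252) = 2.553227 − (-0.000086)/(-0.202666) = 2.552803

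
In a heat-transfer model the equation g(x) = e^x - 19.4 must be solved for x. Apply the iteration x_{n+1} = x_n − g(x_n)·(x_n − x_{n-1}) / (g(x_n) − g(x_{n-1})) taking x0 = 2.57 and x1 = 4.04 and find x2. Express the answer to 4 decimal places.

g(2.57) = -6.334176, g(4.04) = 37.426343
x2 = 4.040000 − 37.426343·(4.040000 − 2.570000) / (37.426343 − (-6.334176)) = 4.040000 − (55.016724)/(43.760518) = 2.782777

2.7828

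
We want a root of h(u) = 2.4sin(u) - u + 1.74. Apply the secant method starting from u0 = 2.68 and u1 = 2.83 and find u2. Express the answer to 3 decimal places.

2.720

h(2.68) = 0.12890, h(2.83) = -0.35422
u2 = 2.83000 − (-0.35422)·(2.83000 − 2.68000) / (-0.35422 − 0.12890) = 2.83000 − (-0.05313)/(-0.48312) = 2.72002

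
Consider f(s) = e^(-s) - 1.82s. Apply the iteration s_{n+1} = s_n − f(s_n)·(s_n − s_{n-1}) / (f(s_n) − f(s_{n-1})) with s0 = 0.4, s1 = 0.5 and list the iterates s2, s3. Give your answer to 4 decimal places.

0.3765, 0.3769

f(0.4) = -0.057680, f(0.5) = -0.303469
s2 = 0.500000 − (-0.303469)·(0.500000 − 0.400000) / (-0.303469 − (-0.057680)) = 0.500000 − (-0.030347)/(-0.245789) = 0.376533
f(0.376533) = 0.000947
s3 = 0.376533 − 0.000947·(0.376533 − 0.500000) / (0.000947 − (-0.303469)) = 0.376533 − (-0.000117)/(0.304416) = 0.376917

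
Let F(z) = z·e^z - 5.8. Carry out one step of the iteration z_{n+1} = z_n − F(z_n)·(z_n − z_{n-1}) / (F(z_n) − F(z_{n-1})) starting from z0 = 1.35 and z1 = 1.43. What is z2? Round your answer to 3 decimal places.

F(1.35) = -0.59248, F(1.43) = 0.17554
z2 = 1.43000 − 0.17554·(1.43000 − 1.35000) / (0.17554 − (-0.59248)) = 1.43000 − (0.01404)/(0.76802) = 1.41171

1.412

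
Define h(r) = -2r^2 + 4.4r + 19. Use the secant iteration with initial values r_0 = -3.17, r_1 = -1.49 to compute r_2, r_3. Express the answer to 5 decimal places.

h(-3.17) = -15.0458000, h(-1.49) = 8.0038000
r_2 = -1.4900000 − 8.0038000·(-1.4900000 − (-3.1700000)) / (8.0038000 − (-15.0458000)) = -1.4900000 − (13.4463840)/(23.0496000) = -2.0733673
h(-2.0733673) = 1.2794794
r_3 = -2.0733673 − 1.2794794·(-2.0733673 − (-1.4900000)) / (1.2794794 − 8.0038000) = -2.0733673 − (-0.7464065)/(-6.7243206) = -2.1843684

-2.07337, -2.18437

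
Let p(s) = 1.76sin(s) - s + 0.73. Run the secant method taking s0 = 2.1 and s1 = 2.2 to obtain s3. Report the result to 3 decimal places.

2.177

p(2.1) = 0.14925, p(2.2) = -0.04705
s2 = 2.20000 − (-0.04705)·(2.20000 − 2.10000) / (-0.04705 − 0.14925) = 2.20000 − (-0.00470)/(-0.19629) = 2.17603
p(2.17603) = 0.00133
s3 = 2.17603 − 0.00133·(2.17603 − 2.20000) / (0.00133 − (-0.04705)) = 2.17603 − (-0.00003)/(0.04838) = 2.17669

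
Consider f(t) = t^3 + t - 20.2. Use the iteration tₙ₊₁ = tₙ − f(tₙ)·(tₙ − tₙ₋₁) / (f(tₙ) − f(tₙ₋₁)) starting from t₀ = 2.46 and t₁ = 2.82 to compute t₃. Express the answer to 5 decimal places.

f(2.46) = -2.8530640, f(2.82) = 5.0457680
t₂ = 2.8200000 − 5.0457680·(2.8200000 − 2.4600000) / (5.0457680 − (-2.8530640)) = 2.8200000 − (1.8164765)/(7.8988320) = 2.5900323
f(2.5900323) = -0.2353394
t₃ = 2.5900323 − (-0.2353394)·(2.5900323 − 2.8200000) / (-0.2353394 − 5.0457680) = 2.5900323 − (0.0541205)/(-5.2811074) = 2.6002802

2.60028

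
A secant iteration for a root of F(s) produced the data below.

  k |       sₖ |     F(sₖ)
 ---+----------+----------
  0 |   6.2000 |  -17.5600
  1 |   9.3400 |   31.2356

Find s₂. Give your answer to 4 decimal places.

7.3300

s₂ = 9.3400 − 31.2356·(9.3400 − 6.2000) / (31.2356 − (-17.5600))
   = 9.3400 − (98.079784)/(48.795600) = 7.329987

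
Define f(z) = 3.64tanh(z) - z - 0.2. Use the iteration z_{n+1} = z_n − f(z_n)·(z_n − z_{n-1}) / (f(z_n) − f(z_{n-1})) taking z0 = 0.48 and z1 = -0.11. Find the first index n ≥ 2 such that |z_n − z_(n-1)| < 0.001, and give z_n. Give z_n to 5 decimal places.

f(0.48) = 0.9443267, f(-0.11) = -0.4887928
z2 = -0.1100000 − (-0.4887928)·(-0.5900000)/(-1.4331196) = 0.0912308;  |Δ| = 0.2012308
f(0.0912308) = 0.0399310
z3 = 0.0912308 − 0.0399310·(0.2012308)/(0.5287238) = 0.0760332;  |Δ| = 0.0151976
f(0.0760332) = 0.0001954
z4 = 0.0760332 − 0.0001954·(-0.0151976)/(-0.0397356) = 0.0759584;  |Δ| = 0.0000747
|z4 − z3| = 0.0000747 < 0.001

n = 4, z_n = 0.07596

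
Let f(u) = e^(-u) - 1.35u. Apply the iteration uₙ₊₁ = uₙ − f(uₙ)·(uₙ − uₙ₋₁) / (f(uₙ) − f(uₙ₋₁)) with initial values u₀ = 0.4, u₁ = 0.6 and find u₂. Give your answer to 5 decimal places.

f(0.4) = 0.1303200, f(0.6) = -0.2611884
u₂ = 0.6000000 − (-0.2611884)·(0.6000000 − 0.4000000) / (-0.2611884 − 0.1303200) = 0.6000000 − (-0.0522377)/(-0.3915084) = 0.4665733

0.46657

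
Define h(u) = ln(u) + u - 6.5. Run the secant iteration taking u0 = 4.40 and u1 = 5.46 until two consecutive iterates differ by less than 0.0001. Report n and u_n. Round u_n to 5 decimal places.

h(4.40) = -0.6183955, h(5.46) = 0.6574488
u2 = 5.4600000 − 0.6574488·(1.0600000)/(1.2758442) = 4.9137768;  |Δ| = 0.5462232
h(4.9137768) = 0.0058197
u3 = 4.9137768 − 0.0058197·(-0.5462232)/(-0.6516291) = 4.9088985;  |Δ| = 0.0048783
h(4.9088985) = -0.0000519
u4 = 4.9088985 − (-0.0000519)·(-0.0048783)/(-0.0058716) = 4.9089416;  |Δ| = 0.0000431
|u4 − u3| = 0.0000431 < 0.0001

n = 4, u_n = 4.90894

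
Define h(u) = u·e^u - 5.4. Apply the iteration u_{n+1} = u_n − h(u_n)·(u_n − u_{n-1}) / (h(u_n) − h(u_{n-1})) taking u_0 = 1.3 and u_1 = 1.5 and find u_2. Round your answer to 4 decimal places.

1.3645

h(1.3) = -0.629914, h(1.5) = 1.322534
u_2 = 1.500000 − 1.322534·(1.500000 − 1.300000) / (1.322534 − (-0.629914)) = 1.500000 − (0.264507)/(1.952448) = 1.364526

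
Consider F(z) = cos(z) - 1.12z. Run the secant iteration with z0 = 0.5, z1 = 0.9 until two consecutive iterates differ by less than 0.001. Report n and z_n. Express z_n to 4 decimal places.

n = 4, z_n = 0.6891

F(0.5) = 0.317583, F(0.9) = -0.386390
z2 = 0.900000 − (-0.386390)·(0.400000)/(-0.703973) = 0.680452;  |Δ| = 0.219548
F(0.680452) = 0.015183
z3 = 0.680452 − 0.015183·(-0.219548)/(0.401573) = 0.688752;  |Δ| = 0.008301
F(0.688752) = 0.000637
z4 = 0.688752 − 0.000637·(0.008301)/(-0.014546) = 0.689116;  |Δ| = 0.000363
|z4 − z3| = 0.000363 < 0.001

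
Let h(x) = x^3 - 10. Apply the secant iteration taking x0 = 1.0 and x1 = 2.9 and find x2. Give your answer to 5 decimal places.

h(1.0) = -9.0000000, h(2.9) = 14.3890000
x2 = 2.9000000 − 14.3890000·(2.9000000 − 1.0000000) / (14.3890000 − (-9.0000000)) = 2.9000000 − (27.3391000)/(23.3890000) = 1.7311129

1.73111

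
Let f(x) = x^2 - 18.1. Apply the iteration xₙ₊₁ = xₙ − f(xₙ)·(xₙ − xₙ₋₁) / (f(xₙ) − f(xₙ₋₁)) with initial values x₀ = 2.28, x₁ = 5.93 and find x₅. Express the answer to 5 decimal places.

4.25438

f(2.28) = -12.9016000, f(5.93) = 17.0649000
x₂ = 5.9300000 − 17.0649000·(5.9300000 − 2.2800000) / (17.0649000 − (-12.9016000)) = 5.9300000 − (62.2868850)/(29.9665000) = 3.8514495
f(3.8514495) = -3.2663371
x₃ = 3.8514495 − (-3.2663371)·(3.8514495 − 5.9300000) / (-3.2663371 − 17.0649000) = 3.8514495 − (6.7892468)/(-20.3312371) = 4.1853813
f(4.1853813) = -0.5825837
x₄ = 4.1853813 − (-0.5825837)·(4.1853813 − 3.8514495) / (-0.5825837 − (-3.2663371)) = 4.1853813 − (-0.1945432)/(2.6837534) = 4.2578705
f(4.2578705) = 0.0294611
x₅ = 4.2578705 − 0.0294611·(4.2578705 − 4.1853813) / (0.0294611 − (-0.5825837)) = 4.2578705 − (0.0021356)/(0.6120448) = 4.2543812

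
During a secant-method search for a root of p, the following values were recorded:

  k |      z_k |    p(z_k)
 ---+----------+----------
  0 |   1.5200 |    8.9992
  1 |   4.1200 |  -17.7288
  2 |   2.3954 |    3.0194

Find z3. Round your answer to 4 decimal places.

2.6464

z3 = 2.3954 − 3.0194·(2.3954 − 4.1200) / (3.0194 − (-17.7288))
   = 2.3954 − (-5.207257)/(20.748200) = 2.646374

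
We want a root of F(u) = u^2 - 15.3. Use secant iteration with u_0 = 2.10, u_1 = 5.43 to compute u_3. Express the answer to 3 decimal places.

F(2.10) = -10.89000, F(5.43) = 14.18490
u_2 = 5.43000 − 14.18490·(5.43000 − 2.10000) / (14.18490 − (-10.89000)) = 5.43000 − (47.23572)/(25.07490) = 3.54622
F(3.54622) = -2.72436
u_3 = 3.54622 − (-2.72436)·(3.54622 − 5.43000) / (-2.72436 − 14.18490) = 3.54622 − (5.13210)/(-16.90926) = 3.84972

3.850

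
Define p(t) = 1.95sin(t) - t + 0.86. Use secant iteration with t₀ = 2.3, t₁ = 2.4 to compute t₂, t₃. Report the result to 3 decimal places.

p(2.3) = 0.01413, p(2.4) = -0.22285
t₂ = 2.40000 − (-0.22285)·(2.40000 − 2.30000) / (-0.22285 − 0.01413) = 2.40000 − (-0.02228)/(-0.23697) = 2.30596
p(2.30596) = 0.00039
t₃ = 2.30596 − 0.00039·(2.30596 − 2.40000) / (0.00039 − (-0.22285)) = 2.30596 − (-0.00004)/(0.22324) = 2.30613

2.306, 2.306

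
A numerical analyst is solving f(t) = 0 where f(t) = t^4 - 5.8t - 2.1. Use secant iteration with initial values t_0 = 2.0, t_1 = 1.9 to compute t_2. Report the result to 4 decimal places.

f(2.0) = 2.300000, f(1.9) = -0.087900
t_2 = 1.900000 − (-0.087900)·(1.900000 − 2.000000) / (-0.087900 − 2.300000) = 1.900000 − (0.008790)/(-2.387900) = 1.903681

1.9037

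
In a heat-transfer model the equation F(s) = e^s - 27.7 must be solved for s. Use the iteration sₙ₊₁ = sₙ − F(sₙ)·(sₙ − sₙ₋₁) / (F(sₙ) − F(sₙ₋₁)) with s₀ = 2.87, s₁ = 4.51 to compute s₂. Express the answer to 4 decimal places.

F(2.87) = -10.062982, F(4.51) = 63.221819
s₂ = 4.510000 − 63.221819·(4.510000 − 2.870000) / (63.221819 − (-10.062982)) = 4.510000 − (103.683782)/(73.284800) = 3.095194

3.0952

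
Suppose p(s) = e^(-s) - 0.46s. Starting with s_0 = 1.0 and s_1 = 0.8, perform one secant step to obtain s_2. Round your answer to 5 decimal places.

0.89378

p(1.0) = -0.0921206, p(0.8) = 0.0813290
s_2 = 0.8000000 − 0.0813290·(0.8000000 − 1.0000000) / (0.0813290 − (-0.0921206)) = 0.8000000 − (-0.0162658)/(0.1734495) = 0.8937783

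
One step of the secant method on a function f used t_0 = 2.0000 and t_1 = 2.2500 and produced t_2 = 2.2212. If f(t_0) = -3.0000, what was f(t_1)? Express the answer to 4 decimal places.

The secant line through (2.0000, -3.0000) and (2.2500, f(t_1)) crosses zero at t_2 = 2.2212.
So (2.0000, -3.0000), (2.2500, f(t_1)), (2.2212, 0) are collinear:
f(t_1) = -3.0000 · (2.2500 − 2.2212) / (2.0000 − 2.2212) = -3.0000 · (0.028800)/(-0.221200) = 0.390597

0.3906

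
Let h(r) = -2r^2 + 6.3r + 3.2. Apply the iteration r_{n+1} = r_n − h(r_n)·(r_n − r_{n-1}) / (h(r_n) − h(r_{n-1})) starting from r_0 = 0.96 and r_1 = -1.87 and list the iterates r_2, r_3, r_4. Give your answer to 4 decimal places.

h(0.96) = 7.404800, h(-1.87) = -15.574800
r_2 = -1.870000 − (-15.574800)·(-1.870000 − 0.960000) / (-15.574800 − 7.404800) = -1.870000 − (44.076684)/(-22.979600) = 0.048079
h(0.048079) = 3.498273
r_3 = 0.048079 − 3.498273·(0.048079 − (-1.870000)) / (3.498273 − (-15.574800)) = 0.048079 − (6.709964)/(19.073073) = -0.303724
h(-0.303724) = 1.102041
r_4 = -0.303724 − 1.102041·(-0.303724 − 0.048079) / (1.102041 − 3.498273) = -0.303724 − (-0.387701)/(-2.396232) = -0.465520

0.0481, -0.3037, -0.4655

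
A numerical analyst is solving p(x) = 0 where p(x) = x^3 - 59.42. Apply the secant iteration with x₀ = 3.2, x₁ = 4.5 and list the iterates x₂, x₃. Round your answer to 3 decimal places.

3.794, 3.887

p(3.2) = -26.65200, p(4.5) = 31.70500
x₂ = 4.50000 − 31.70500·(4.50000 − 3.20000) / (31.70500 − (-26.65200)) = 4.50000 − (41.21650)/(58.35700) = 3.79372
p(3.79372) = -4.81969
x₃ = 3.79372 − (-4.81969)·(3.79372 − 4.50000) / (-4.81969 − 31.70500) = 3.79372 − (3.40406)/(-36.52469) = 3.88692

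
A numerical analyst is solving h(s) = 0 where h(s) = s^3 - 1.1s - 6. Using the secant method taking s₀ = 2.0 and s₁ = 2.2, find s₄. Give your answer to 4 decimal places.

h(2.0) = -0.200000, h(2.2) = 2.228000
s₂ = 2.200000 − 2.228000·(2.200000 − 2.000000) / (2.228000 − (-0.200000)) = 2.200000 − (0.445600)/(2.428000) = 2.016474
h(2.016474) = -0.018795
s₃ = 2.016474 − (-0.018795)·(2.016474 − 2.200000) / (-0.018795 − 2.228000) = 2.016474 − (0.003449)/(-2.246795) = 2.018010
h(2.018010) = -0.001742
s₄ = 2.018010 − (-0.001742)·(2.018010 − 2.016474) / (-0.001742 − (-0.018795)) = 2.018010 − (-0.000003)/(0.017053) = 2.018167

2.0182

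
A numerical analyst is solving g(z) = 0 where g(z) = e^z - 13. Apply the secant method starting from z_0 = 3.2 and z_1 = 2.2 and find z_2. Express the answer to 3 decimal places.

g(3.2) = 11.53253, g(2.2) = -3.97499
z_2 = 2.20000 − (-3.97499)·(2.20000 − 3.20000) / (-3.97499 − 11.53253) = 2.20000 − (3.97499)/(-15.50752) = 2.45633

2.456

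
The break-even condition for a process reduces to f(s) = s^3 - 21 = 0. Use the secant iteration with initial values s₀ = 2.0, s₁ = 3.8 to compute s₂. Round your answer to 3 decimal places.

2.499

f(2.0) = -13.00000, f(3.8) = 33.87200
s₂ = 3.80000 − 33.87200·(3.80000 − 2.00000) / (33.87200 − (-13.00000)) = 3.80000 − (60.96960)/(46.87200) = 2.49923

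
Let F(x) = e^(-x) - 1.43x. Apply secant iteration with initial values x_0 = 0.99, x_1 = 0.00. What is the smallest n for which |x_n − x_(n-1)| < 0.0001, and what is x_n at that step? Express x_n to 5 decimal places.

n = 5, x_n = 0.44716

F(0.99) = -1.0441233, F(0.00) = 1.0000000
x_2 = 0.0000000 − 1.0000000·(-0.9900000)/(2.0441233) = 0.4843152;  |Δ| = 0.4843152
F(0.4843152) = -0.0764518
x_3 = 0.4843152 − (-0.0764518)·(0.4843152)/(-1.0764518) = 0.4499182;  |Δ| = 0.0343970
F(0.4499182) = -0.0057026
x_4 = 0.4499182 − (-0.0057026)·(-0.0343970)/(0.0707491) = 0.4471456;  |Δ| = 0.0027725
F(0.4471456) = 0.0000325
x_5 = 0.4471456 − 0.0000325·(-0.0027725)/(0.0057352) = 0.4471614;  |Δ| = 0.0000157
|x_5 − x_4| = 0.0000157 < 0.0001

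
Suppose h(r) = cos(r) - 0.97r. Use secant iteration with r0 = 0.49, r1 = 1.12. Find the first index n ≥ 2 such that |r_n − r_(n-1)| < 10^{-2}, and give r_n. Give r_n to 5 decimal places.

h(0.49) = 0.4070329, h(1.12) = -0.6507176
r2 = 1.1200000 − (-0.6507176)·(0.6300000)/(-1.0577504) = 0.7324303;  |Δ| = 0.3875697
h(0.7324303) = 0.0330942
r3 = 0.7324303 − 0.0330942·(-0.3875697)/(0.6838117) = 0.7511873;  |Δ| = 0.0187571
h(0.7511873) = 0.0022273
r4 = 0.7511873 − 0.0022273·(0.0187571)/(-0.0308669) = 0.7525408;  |Δ| = 0.0013535
|r4 − r3| = 0.0013535 < 10^{-2}

n = 4, r_n = 0.75254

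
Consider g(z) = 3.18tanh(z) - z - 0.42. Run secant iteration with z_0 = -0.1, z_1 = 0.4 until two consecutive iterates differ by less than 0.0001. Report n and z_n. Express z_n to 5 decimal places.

g(-0.1) = -0.6369442, g(0.4) = 0.3882377
z_2 = 0.4000000 − 0.3882377·(0.5000000)/(1.0251819) = 0.2106494;  |Δ| = 0.1893506
g(0.2106494) = 0.0294804
z_3 = 0.2106494 − 0.0294804·(-0.1893506)/(-0.3587573) = 0.1950898;  |Δ| = 0.0155596
g(0.1950898) = -0.0024570
z_4 = 0.1950898 − (-0.0024570)·(-0.0155596)/(-0.0319373) = 0.1962868;  |Δ| = 0.0011970
g(0.1962868) = 0.0000104
z_5 = 0.1962868 − 0.0000104·(0.0011970)/(0.0024674) = 0.1962817;  |Δ| = 0.0000050
|z_5 − z_4| = 0.0000050 < 0.0001

n = 5, z_n = 0.19628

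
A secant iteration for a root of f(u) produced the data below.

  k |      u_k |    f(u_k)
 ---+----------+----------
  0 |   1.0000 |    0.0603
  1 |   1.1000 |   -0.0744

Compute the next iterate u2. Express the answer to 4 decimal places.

1.0448

u2 = 1.1000 − (-0.0744)·(1.1000 − 1.0000) / (-0.0744 − 0.0603)
   = 1.1000 − (-0.007440)/(-0.134700) = 1.044766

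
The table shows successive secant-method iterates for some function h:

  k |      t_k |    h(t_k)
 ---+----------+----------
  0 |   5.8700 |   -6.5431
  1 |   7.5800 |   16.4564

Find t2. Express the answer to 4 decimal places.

t2 = 7.5800 − 16.4564·(7.5800 − 5.8700) / (16.4564 − (-6.5431))
   = 7.5800 − (28.140444)/(22.999500) = 6.356476

6.3565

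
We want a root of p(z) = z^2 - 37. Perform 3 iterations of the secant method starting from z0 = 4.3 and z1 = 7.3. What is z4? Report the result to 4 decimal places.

6.0830

p(4.3) = -18.510000, p(7.3) = 16.290000
z2 = 7.300000 − 16.290000·(7.300000 − 4.300000) / (16.290000 − (-18.510000)) = 7.300000 − (48.870000)/(34.800000) = 5.895690
p(5.895690) = -2.240843
z3 = 5.895690 − (-2.240843)·(5.895690 − 7.300000) / (-2.240843 − 16.290000) = 5.895690 − (3.146840)/(-18.530843) = 6.065506
p(6.065506) = -0.209637
z4 = 6.065506 − (-0.209637)·(6.065506 − 5.895690) / (-0.209637 − (-2.240843)) = 6.065506 − (-0.035600)/(2.031206) = 6.083032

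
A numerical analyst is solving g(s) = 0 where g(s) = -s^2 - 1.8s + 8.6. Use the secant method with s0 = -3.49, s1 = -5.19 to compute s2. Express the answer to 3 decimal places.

-3.883

g(-3.49) = 2.70190, g(-5.19) = -8.99410
s2 = -5.19000 − (-8.99410)·(-5.19000 − (-3.49000)) / (-8.99410 − 2.70190) = -5.19000 − (15.28997)/(-11.69600) = -3.88272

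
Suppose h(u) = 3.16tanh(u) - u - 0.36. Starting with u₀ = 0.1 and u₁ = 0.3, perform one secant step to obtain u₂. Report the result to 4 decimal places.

0.1715

h(0.1) = -0.145049, h(0.3) = 0.260548
u₂ = 0.300000 − 0.260548·(0.300000 − 0.100000) / (0.260548 − (-0.145049)) = 0.300000 − (0.052110)/(0.405597) = 0.171524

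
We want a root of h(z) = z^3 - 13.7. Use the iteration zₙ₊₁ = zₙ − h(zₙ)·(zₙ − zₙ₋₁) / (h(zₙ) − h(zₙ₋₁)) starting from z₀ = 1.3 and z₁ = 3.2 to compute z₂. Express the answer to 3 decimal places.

2.015

h(1.3) = -11.50300, h(3.2) = 19.06800
z₂ = 3.20000 − 19.06800·(3.20000 − 1.30000) / (19.06800 − (-11.50300)) = 3.20000 − (36.22920)/(30.57100) = 2.01492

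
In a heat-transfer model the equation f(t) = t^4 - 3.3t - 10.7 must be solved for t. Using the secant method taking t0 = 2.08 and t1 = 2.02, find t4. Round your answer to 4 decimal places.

2.0437

f(2.08) = 1.153737, f(2.02) = -0.716336
t2 = 2.020000 − (-0.716336)·(2.020000 − 2.080000) / (-0.716336 − 1.153737) = 2.020000 − (0.042980)/(-1.870073) = 2.042983
f(2.042983) = -0.021404
t3 = 2.042983 − (-0.021404)·(2.042983 − 2.020000) / (-0.021404 − (-0.716336)) = 2.042983 − (-0.000492)/(0.694932) = 2.043691
f(2.043691) = 0.000417
t4 = 2.043691 − 0.000417·(2.043691 − 2.042983) / (0.000417 − (-0.021404)) = 2.043691 − (0.000000)/(0.021821) = 2.043677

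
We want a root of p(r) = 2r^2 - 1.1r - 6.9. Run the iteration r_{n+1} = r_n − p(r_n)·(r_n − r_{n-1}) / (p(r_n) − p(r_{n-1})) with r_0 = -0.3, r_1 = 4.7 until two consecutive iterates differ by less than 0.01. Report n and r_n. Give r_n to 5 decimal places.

n = 8, r_n = 2.15259

p(-0.3) = -6.3900000, p(4.7) = 32.1100000
r_2 = 4.7000000 − 32.1100000·(5.0000000)/(38.5000000) = 0.5298701;  |Δ| = 4.1701299
p(0.5298701) = -6.9213324
r_3 = 0.5298701 − (-6.9213324)·(-4.1701299)/(-39.0313324) = 1.2693492;  |Δ| = 0.7394791
p(1.2693492) = -5.0737892
r_4 = 1.2693492 − (-5.0737892)·(0.7394791)/(1.8475433) = 3.3001331;  |Δ| = 2.0307839
p(3.3001331) = 11.2516110
r_5 = 3.3001331 − 11.2516110·(2.0307839)/(16.3254001) = 1.9004988;  |Δ| = 1.3996343
p(1.9004988) = -1.7667572
r_6 = 1.9004988 − (-1.7667572)·(-1.3996343)/(-13.0183682) = 2.0904469;  |Δ| = 0.1899481
p(2.0904469) = -0.4595552
r_7 = 2.0904469 − (-0.4595552)·(0.1899481)/(1.3072020) = 2.1572243;  |Δ| = 0.0667774
p(2.1572243) = 0.0342870
r_8 = 2.1572243 − 0.0342870·(0.0667774)/(0.4938421) = 2.1525881;  |Δ| = 0.0046363
|r_8 − r_7| = 0.0046363 < 0.01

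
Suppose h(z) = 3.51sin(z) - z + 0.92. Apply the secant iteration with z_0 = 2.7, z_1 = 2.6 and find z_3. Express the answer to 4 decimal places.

2.6321

h(2.7) = -0.279897, h(2.6) = 0.129410
z_2 = 2.600000 − 0.129410·(2.600000 − 2.700000) / (0.129410 − (-0.279897)) = 2.600000 − (-0.012941)/(0.409306) = 2.631617
h(2.631617) = 0.001811
z_3 = 2.631617 − 0.001811·(2.631617 − 2.600000) / (0.001811 − 0.129410) = 2.631617 − (0.000057)/(-0.127599) = 2.632066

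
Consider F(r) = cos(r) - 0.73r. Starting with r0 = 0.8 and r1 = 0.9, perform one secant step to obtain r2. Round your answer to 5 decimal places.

0.87610

F(0.8) = 0.1127067, F(0.9) = -0.0353900
r2 = 0.9000000 − (-0.0353900)·(0.9000000 − 0.8000000) / (-0.0353900 − 0.1127067) = 0.9000000 − (-0.0035390)/(-0.1480967) = 0.8761034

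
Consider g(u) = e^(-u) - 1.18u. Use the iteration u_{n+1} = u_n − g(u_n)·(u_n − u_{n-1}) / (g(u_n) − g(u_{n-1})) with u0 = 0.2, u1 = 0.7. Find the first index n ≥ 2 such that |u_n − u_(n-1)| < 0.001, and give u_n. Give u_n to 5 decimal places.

g(0.2) = 0.5827308, g(0.7) = -0.3294147
u2 = 0.7000000 − (-0.3294147)·(0.5000000)/(-0.9121454) = 0.5194286;  |Δ| = 0.1805714
g(0.5194286) = -0.0180655
u3 = 0.5194286 − (-0.0180655)·(-0.1805714)/(0.3113492) = 0.5089513;  |Δ| = 0.0104773
g(0.5089513) = 0.0005631
u4 = 0.5089513 − 0.0005631·(-0.0104773)/(0.0186285) = 0.5092680;  |Δ| = 0.0003167
|u4 − u3| = 0.0003167 < 0.001

n = 4, u_n = 0.50927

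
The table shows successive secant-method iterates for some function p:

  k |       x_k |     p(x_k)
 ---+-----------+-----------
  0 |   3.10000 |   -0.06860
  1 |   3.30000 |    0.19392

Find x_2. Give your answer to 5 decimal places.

3.15226

x_2 = 3.30000 − 0.19392·(3.30000 − 3.10000) / (0.19392 − (-0.06860))
   = 3.30000 − (0.0387840)/(0.2625200) = 3.1522627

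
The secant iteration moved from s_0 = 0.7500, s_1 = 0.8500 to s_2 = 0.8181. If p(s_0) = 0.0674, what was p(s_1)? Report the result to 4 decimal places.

The secant line through (0.7500, 0.0674) and (0.8500, p(s_1)) crosses zero at s_2 = 0.8181.
So (0.7500, 0.0674), (0.8500, p(s_1)), (0.8181, 0) are collinear:
p(s_1) = 0.0674 · (0.8500 − 0.8181) / (0.7500 − 0.8181) = 0.0674 · (0.031900)/(-0.068100) = -0.031572

-0.0316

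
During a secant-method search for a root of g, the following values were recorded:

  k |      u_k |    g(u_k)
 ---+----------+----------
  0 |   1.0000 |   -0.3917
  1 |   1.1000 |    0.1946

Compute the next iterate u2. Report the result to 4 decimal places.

1.0668

u2 = 1.1000 − 0.1946·(1.1000 − 1.0000) / (0.1946 − (-0.3917))
   = 1.1000 − (0.019460)/(0.586300) = 1.066809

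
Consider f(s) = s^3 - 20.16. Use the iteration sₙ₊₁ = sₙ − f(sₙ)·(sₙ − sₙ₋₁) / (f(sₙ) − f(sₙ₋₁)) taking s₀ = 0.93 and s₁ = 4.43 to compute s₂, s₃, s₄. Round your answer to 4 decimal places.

1.7165, 2.2170, 3.0110

f(0.93) = -19.355643, f(4.43) = 66.778307
s₂ = 4.430000 − 66.778307·(4.430000 − 0.930000) / (66.778307 − (-19.355643)) = 4.430000 − (233.724074)/(86.133950) = 1.716505
f(1.716505) = -15.102511
s₃ = 1.716505 − (-15.102511)·(1.716505 − 4.430000) / (-15.102511 − 66.778307) = 1.716505 − (40.980594)/(-81.880818) = 2.216995
f(2.216995) = -9.263315
s₄ = 2.216995 − (-9.263315)·(2.216995 − 1.716505) / (-9.263315 − (-15.102511)) = 2.216995 − (-4.636204)/(5.839196) = 3.010975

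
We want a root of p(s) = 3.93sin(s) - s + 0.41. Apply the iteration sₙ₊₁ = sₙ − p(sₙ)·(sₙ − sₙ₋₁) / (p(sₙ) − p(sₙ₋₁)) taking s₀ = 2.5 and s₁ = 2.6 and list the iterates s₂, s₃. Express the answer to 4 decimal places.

p(2.5) = 0.261996, p(2.6) = -0.164080
s₂ = 2.600000 − (-0.164080)·(2.600000 − 2.500000) / (-0.164080 − 0.261996) = 2.600000 − (-0.016408)/(-0.426075) = 2.561490
p(2.561490) = 0.002580
s₃ = 2.561490 − 0.002580·(2.561490 − 2.600000) / (0.002580 − (-0.164080)) = 2.561490 − (-0.000099)/(0.166659) = 2.562087

2.5615, 2.5621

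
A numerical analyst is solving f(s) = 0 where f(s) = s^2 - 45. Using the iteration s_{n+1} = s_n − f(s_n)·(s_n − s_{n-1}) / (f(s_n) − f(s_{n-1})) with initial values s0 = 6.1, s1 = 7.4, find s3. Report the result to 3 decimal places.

f(6.1) = -7.79000, f(7.4) = 9.76000
s2 = 7.40000 − 9.76000·(7.40000 − 6.10000) / (9.76000 − (-7.79000)) = 7.40000 − (12.68800)/(17.55000) = 6.67704
f(6.67704) = -0.41718
s3 = 6.67704 − (-0.41718)·(6.67704 − 7.40000) / (-0.41718 − 9.76000) = 6.67704 − (0.30160)/(-10.17718) = 6.70667

6.707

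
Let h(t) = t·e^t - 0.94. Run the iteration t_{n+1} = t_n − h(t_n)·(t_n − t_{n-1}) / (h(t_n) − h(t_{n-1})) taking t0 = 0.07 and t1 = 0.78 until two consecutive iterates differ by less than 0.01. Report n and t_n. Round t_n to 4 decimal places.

h(0.07) = -0.864924, h(0.78) = 0.761548
t2 = 0.780000 − 0.761548·(0.710000)/(1.626473) = 0.447563;  |Δ| = 0.332437
h(0.447563) = -0.239789
t3 = 0.447563 − (-0.239789)·(-0.332437)/(-1.001338) = 0.527172;  |Δ| = 0.079608
h(0.527172) = -0.046901
t4 = 0.527172 − (-0.046901)·(0.079608)/(0.192889) = 0.546528;  |Δ| = 0.019357
h(0.546528) = 0.003989
t5 = 0.546528 − 0.003989·(0.019357)/(0.050890) = 0.545011;  |Δ| = 0.001517
|t5 − t4| = 0.001517 < 0.01

n = 5, t_n = 0.5450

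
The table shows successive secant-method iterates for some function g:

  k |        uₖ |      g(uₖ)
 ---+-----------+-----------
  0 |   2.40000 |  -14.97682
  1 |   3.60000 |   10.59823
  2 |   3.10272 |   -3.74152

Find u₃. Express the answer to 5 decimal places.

u₃ = 3.10272 − (-3.74152)·(3.10272 − 3.60000) / (-3.74152 − 10.59823)
   = 3.10272 − (1.8605831)/(-14.3397500) = 3.2324700

3.23247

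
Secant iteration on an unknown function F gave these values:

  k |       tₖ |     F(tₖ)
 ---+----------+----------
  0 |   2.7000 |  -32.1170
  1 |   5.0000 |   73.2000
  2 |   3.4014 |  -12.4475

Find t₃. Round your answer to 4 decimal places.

3.6337

t₃ = 3.4014 − (-12.4475)·(3.4014 − 5.0000) / (-12.4475 − 73.2000)
   = 3.4014 − (19.898573)/(-85.647500) = 3.633731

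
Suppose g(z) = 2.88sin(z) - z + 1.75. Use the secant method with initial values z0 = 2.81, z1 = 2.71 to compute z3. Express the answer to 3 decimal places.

g(2.81) = -0.12242, g(2.71) = 0.24476
z2 = 2.71000 − 0.24476·(2.71000 − 2.81000) / (0.24476 − (-0.12242)) = 2.71000 − (-0.02448)/(0.36717) = 2.77666
g(2.77666) = 0.00118
z3 = 2.77666 − 0.00118·(2.77666 − 2.71000) / (0.00118 − 0.24476) = 2.77666 − (0.00008)/(-0.24358) = 2.77698

2.777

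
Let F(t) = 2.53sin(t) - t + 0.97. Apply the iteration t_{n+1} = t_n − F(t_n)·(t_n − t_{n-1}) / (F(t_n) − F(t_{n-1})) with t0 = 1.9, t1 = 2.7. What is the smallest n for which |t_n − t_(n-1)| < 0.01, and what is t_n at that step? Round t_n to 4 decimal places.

F(1.9) = 1.464139, F(2.7) = -0.648729
t2 = 2.700000 − (-0.648729)·(0.800000)/(-2.112868) = 2.454370;  |Δ| = 0.245630
F(2.454370) = 0.120643
t3 = 2.454370 − 0.120643·(-0.245630)/(0.769372) = 2.492887;  |Δ| = 0.038516
F(2.492887) = 0.005627
t4 = 2.492887 − 0.005627·(0.038516)/(-0.115015) = 2.494771;  |Δ| = 0.001884
|t4 − t3| = 0.001884 < 0.01

n = 4, t_n = 2.4948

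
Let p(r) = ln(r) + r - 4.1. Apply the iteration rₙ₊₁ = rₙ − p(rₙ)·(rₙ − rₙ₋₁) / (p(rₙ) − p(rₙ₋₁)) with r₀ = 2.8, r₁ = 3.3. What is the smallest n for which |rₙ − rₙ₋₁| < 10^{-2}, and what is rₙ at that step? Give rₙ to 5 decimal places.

n = 3, rₙ = 3.00101

p(2.8) = -0.2703806, p(3.3) = 0.3939225
r₂ = 3.3000000 − 0.3939225·(0.5000000)/(0.6643031) = 3.0035070;  |Δ| = 0.2964930
p(3.0035070) = 0.0032875
r₃ = 3.0035070 − 0.0032875·(-0.2964930)/(-0.3906349) = 3.0010117;  |Δ| = 0.0024953
|r₃ − r₂| = 0.0024953 < 10^{-2}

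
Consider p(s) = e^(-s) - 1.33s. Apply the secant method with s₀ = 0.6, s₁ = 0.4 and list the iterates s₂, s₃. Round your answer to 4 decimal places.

0.4714, 0.4700

p(0.6) = -0.249188, p(0.4) = 0.138320
s₂ = 0.400000 − 0.138320·(0.400000 − 0.600000) / (0.138320 − (-0.249188)) = 0.400000 − (-0.027664)/(0.387508) = 0.471389
p(0.471389) = -0.002813
s₃ = 0.471389 − (-0.002813)·(0.471389 − 0.400000) / (-0.002813 − 0.138320) = 0.471389 − (-0.000201)/(-0.141134) = 0.469966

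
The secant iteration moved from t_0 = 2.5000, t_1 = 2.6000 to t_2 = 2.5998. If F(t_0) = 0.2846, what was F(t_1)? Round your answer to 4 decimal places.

-0.0006

The secant line through (2.5000, 0.2846) and (2.6000, F(t_1)) crosses zero at t_2 = 2.5998.
So (2.5000, 0.2846), (2.6000, F(t_1)), (2.5998, 0) are collinear:
F(t_1) = 0.2846 · (2.6000 − 2.5998) / (2.5000 − 2.5998) = 0.2846 · (0.000200)/(-0.099800) = -0.000570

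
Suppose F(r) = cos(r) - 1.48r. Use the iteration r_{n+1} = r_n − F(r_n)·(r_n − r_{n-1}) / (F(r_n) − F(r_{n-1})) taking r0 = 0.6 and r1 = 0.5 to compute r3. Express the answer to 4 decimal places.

0.5692

F(0.6) = -0.062664, F(0.5) = 0.137583
r2 = 0.500000 − 0.137583·(0.500000 − 0.600000) / (0.137583 − (-0.062664)) = 0.500000 − (-0.013758)/(0.200247) = 0.568706
F(0.568706) = 0.000913
r3 = 0.568706 − 0.000913·(0.568706 − 0.500000) / (0.000913 − 0.137583) = 0.568706 − (0.000063)/(-0.136670) = 0.569165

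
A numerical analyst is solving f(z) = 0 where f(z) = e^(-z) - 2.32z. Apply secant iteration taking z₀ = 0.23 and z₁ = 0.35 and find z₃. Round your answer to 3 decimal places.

f(0.23) = 0.26093, f(0.35) = -0.10731
z₂ = 0.35000 − (-0.10731)·(0.35000 − 0.23000) / (-0.10731 − 0.26093) = 0.35000 − (-0.01288)/(-0.36825) = 0.31503
f(0.31503) = -0.00110
z₃ = 0.31503 − (-0.00110)·(0.31503 − 0.35000) / (-0.00110 − (-0.10731)) = 0.31503 − (0.00004)/(0.10621) = 0.31467

0.315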